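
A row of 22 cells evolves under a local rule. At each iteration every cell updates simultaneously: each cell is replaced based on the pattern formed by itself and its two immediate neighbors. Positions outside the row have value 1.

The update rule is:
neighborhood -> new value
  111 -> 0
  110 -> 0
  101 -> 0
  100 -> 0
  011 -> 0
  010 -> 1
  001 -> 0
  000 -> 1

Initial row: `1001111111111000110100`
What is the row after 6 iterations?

0000000000000010000100
0111111111111010110100
0000000000000010000100  (repeats iteration 1; period 2)
iteration 6: 0111111111111010110100

0111111111111010110100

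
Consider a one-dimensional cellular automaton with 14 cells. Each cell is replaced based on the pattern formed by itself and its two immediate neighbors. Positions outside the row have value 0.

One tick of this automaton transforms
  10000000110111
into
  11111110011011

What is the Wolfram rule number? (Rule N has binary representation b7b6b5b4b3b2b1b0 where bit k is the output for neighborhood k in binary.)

position 12: 111 → 1  (bit 7 = 1)
position 9: 110 → 1  (bit 6 = 1)
position 10: 101 → 1  (bit 5 = 1)
position 1: 100 → 1  (bit 4 = 1)
position 8: 011 → 0  (bit 3 = 0)
position 0: 010 → 1  (bit 2 = 1)
position 7: 001 → 0  (bit 1 = 0)
position 2: 000 → 1  (bit 0 = 1)
bits b7..b0 = 11110101 = 245

245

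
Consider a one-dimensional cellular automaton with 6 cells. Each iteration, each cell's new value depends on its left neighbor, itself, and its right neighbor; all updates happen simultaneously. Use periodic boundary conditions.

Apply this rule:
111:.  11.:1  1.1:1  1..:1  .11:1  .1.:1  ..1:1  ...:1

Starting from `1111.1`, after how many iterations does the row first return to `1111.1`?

...111
1111.1

2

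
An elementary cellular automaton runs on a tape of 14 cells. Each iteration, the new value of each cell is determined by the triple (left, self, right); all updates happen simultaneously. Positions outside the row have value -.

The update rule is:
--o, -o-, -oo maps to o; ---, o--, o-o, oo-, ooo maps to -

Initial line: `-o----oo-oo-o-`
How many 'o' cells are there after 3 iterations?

6

iteration 1: oo---oo--o--o-
iteration 2: o---oo--oo-oo-
iteration 3: o--oo--oo--o--
count of o: 6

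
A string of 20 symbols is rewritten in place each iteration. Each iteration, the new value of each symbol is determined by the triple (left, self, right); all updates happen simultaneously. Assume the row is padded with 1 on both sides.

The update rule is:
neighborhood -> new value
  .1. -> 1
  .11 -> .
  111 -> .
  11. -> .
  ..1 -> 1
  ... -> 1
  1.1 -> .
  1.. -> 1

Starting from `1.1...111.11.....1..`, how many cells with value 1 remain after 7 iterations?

12

..1111......11111111
11....111111........
..1111......11111111  (repeats iteration 1; period 2)
iteration 7: ..1111......11111111
count of 1: 12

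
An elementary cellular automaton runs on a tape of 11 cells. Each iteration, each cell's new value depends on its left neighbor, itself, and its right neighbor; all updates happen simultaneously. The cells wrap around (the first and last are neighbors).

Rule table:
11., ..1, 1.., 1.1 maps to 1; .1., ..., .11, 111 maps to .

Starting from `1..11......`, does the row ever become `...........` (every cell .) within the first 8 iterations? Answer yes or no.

no

iteration 1: .11.11....1
iteration 2: 1.11.11..1.
iteration 3: .1.11.111.1
iteration 4: 1.1.11..11.
iteration 5: .1.1.111.11
iteration 6: 1.1.1..11.1
iteration 7: 11.1.11.11.
iteration 8: .11.1.11.11
iteration 8 is .11.1.11.11, still not uniform .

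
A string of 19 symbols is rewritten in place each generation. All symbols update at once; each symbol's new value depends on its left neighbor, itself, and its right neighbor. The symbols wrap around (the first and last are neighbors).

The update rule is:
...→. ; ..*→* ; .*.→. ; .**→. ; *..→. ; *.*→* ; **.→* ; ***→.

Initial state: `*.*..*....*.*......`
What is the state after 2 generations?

.*..*....*.*......*
*..*....*.*......*.

*..*....*.*......*.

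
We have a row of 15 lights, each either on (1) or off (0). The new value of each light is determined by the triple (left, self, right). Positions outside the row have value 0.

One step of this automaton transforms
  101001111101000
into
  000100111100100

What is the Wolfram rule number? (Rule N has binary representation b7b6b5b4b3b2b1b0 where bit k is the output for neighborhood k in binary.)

position 6: 111 → 1  (bit 7 = 1)
position 9: 110 → 1  (bit 6 = 1)
position 1: 101 → 0  (bit 5 = 0)
position 3: 100 → 1  (bit 4 = 1)
position 5: 011 → 0  (bit 3 = 0)
position 0: 010 → 0  (bit 2 = 0)
position 4: 001 → 0  (bit 1 = 0)
position 13: 000 → 0  (bit 0 = 0)
bits b7..b0 = 11010000 = 208

208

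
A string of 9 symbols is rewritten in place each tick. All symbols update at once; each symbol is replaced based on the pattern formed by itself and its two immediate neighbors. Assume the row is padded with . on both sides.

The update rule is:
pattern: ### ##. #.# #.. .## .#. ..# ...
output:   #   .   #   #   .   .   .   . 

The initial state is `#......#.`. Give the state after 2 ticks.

.#......#
..#......

..#......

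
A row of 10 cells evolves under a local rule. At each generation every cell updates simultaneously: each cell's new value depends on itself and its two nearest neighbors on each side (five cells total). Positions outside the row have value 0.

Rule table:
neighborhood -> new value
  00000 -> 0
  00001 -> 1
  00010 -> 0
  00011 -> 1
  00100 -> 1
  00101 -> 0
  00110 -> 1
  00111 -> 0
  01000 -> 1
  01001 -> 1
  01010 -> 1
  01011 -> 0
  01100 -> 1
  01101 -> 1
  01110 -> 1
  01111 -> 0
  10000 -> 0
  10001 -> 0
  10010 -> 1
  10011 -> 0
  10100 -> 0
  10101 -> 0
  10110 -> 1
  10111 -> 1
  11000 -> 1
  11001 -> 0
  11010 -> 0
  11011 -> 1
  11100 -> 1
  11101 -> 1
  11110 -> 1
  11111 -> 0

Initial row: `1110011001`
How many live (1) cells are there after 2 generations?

8

0110011011
1110011111
count of 1: 8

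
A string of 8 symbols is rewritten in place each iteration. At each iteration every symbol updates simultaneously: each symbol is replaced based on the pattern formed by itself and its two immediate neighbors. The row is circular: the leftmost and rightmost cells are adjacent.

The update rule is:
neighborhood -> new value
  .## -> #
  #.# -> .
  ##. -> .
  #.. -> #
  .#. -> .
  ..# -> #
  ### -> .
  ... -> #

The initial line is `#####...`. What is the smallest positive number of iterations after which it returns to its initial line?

16

#....###
.#####..
##....##
..#####.
###....#
...#####
####....
#...####
.####...
##...###
..####..
###...##
...####.
####...#
....####
#####...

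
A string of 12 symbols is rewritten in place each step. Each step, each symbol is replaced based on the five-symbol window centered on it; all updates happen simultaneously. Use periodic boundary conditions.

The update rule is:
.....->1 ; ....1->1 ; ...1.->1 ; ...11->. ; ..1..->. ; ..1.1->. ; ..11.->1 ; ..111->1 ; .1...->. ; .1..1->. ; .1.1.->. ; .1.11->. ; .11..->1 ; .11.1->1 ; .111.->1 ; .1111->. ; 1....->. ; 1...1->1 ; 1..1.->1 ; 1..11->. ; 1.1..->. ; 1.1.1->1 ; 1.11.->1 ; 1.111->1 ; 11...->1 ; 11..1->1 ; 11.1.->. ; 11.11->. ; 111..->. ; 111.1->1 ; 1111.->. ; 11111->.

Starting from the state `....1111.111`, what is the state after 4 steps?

step 1: 1.1.1..1.11.
step 2: 1.1...1..11.
step 3: 1...11...11.
step 4: ..1.1111.11.

..1.1111.11.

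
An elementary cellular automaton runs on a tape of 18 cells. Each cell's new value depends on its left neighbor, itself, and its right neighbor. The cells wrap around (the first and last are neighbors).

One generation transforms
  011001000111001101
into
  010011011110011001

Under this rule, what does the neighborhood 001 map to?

At position 4 the neighborhood is 001; the next row has 1 there.

1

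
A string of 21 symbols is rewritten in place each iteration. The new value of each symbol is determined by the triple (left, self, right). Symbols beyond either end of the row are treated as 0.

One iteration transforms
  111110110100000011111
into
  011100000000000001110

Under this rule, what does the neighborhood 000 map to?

At position 11 the neighborhood is 000; the next row has 0 there.

0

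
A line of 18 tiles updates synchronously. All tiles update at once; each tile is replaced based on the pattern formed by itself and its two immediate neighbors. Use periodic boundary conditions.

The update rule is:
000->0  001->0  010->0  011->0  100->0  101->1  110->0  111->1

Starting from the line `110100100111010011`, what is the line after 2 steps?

101000000010100001
010000000001000000

010000000001000000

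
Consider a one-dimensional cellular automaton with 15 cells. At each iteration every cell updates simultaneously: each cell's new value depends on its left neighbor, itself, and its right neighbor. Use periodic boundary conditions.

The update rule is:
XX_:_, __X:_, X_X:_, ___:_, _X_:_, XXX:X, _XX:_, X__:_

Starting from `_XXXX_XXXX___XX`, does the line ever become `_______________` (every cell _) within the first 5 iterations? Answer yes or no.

iteration 1: __XX___XX______
iteration 2: _______________
all cells are _ at iteration 2

yes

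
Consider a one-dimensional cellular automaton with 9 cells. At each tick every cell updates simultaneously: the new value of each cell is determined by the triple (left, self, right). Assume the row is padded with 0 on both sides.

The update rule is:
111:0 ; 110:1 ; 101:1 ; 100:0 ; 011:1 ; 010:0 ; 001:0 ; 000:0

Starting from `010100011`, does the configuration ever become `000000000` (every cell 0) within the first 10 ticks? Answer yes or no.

001000011
000000011
000000011  (fixed point — unchanged through tick 10)
tick 10 is 000000011, still not uniform 0

no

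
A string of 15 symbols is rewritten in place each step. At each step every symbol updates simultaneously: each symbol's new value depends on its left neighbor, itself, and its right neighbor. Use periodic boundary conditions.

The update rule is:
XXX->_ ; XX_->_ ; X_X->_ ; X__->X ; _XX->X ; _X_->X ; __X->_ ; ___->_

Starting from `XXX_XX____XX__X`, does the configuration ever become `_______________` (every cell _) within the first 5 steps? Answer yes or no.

step 1: ____X_X___X_X_X
step 2: X___X_XX__X_X_X
step 3: _X__X_X_X_X_X_X
step 4: _XX_X_X_X_X_X_X
step 5: _X__X_X_X_X_X_X
step 5 is _X__X_X_X_X_X_X, still not uniform _

no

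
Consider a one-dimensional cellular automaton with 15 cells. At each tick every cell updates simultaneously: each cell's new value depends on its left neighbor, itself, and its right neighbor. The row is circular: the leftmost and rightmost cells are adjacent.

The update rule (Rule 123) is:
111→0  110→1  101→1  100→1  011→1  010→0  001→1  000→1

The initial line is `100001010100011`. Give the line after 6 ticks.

100000111000011

111110101011110
100011010110011
111111101111110
100000111000011
111111101111110  (repeats tick 3; period 2)
tick 6: 100000111000011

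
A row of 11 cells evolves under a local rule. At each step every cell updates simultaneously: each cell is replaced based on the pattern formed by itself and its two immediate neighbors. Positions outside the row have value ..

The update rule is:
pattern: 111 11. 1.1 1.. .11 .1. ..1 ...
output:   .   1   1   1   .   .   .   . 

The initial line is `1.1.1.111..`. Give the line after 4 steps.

.1.1.1..11.
..1.1.1..11
...1.1.1..1
....1.1.1..

....1.1.1..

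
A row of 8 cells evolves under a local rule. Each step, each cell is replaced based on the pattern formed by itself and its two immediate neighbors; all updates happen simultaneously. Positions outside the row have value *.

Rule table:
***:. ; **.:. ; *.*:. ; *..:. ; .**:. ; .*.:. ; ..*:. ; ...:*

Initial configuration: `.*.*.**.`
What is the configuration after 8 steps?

.******.

........
.******.
........  (repeats step 1; period 2)
step 8: .******.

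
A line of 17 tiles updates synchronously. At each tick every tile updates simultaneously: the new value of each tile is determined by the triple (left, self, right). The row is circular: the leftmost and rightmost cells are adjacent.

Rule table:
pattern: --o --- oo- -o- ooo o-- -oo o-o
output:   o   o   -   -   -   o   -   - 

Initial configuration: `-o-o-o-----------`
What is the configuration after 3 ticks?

tick 1: o-----ooooooooooo
tick 2: -ooooo-----------
tick 3: o-----ooooooooooo

o-----ooooooooooo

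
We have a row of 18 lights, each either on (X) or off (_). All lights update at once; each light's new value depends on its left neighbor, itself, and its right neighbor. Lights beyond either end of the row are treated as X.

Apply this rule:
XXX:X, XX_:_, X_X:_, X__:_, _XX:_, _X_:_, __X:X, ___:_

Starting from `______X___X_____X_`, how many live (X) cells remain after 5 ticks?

5

_____X___X_____X__
____X___X_____X__X
___X___X_____X__X_
__X___X_____X__X__
_X___X_____X__X__X
count of X: 5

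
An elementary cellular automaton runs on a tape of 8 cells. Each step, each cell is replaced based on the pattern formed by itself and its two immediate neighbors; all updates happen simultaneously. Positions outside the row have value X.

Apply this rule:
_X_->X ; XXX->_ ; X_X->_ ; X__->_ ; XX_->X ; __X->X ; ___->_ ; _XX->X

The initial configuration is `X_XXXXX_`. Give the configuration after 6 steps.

X_X_X_X_

X_X___X_
X_X__XX_
X_X_XXX_
X_X_X_X_
X_X_X_X_  (fixed point — unchanged through step 6)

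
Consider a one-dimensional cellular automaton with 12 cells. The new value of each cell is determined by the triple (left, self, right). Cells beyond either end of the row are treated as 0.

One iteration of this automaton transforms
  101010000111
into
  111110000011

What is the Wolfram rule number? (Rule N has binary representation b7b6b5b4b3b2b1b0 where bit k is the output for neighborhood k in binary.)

228

position 10: 111 → 1  (bit 7 = 1)
position 11: 110 → 1  (bit 6 = 1)
position 1: 101 → 1  (bit 5 = 1)
position 5: 100 → 0  (bit 4 = 0)
position 9: 011 → 0  (bit 3 = 0)
position 0: 010 → 1  (bit 2 = 1)
position 8: 001 → 0  (bit 1 = 0)
position 6: 000 → 0  (bit 0 = 0)
bits b7..b0 = 11100100 = 228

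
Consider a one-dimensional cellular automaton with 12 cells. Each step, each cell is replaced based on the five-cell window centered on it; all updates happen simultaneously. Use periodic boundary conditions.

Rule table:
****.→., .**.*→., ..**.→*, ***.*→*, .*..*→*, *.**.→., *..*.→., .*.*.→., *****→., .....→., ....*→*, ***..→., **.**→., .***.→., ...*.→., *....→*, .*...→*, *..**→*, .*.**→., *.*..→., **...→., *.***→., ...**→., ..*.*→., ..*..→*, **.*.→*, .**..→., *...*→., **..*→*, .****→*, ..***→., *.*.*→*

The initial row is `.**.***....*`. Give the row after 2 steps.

step 1: ........**..
step 2: ......*.*..*

......*.*..*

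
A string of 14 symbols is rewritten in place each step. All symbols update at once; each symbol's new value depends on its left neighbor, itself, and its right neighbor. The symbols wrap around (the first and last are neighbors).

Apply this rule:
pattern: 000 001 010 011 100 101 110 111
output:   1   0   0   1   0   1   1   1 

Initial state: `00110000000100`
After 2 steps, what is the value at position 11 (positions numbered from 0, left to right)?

10110111110001
11111111110101
position 11 holds 1

1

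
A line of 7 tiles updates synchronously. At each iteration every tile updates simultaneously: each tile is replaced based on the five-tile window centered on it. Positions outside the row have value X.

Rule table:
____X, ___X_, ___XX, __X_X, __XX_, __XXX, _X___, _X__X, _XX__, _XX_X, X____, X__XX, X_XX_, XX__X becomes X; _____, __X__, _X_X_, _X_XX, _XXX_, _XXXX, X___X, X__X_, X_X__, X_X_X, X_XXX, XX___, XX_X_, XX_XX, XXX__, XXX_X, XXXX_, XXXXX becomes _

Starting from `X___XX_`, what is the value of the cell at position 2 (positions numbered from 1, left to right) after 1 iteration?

_

___XXX_
position 2 holds _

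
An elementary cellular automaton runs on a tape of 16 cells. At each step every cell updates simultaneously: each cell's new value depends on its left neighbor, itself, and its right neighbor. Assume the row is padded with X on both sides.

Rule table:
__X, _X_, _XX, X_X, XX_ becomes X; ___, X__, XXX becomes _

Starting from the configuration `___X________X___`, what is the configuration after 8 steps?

__XX_______XX__X
_XXX______XXX_XX
XX_X_____XX_XXX_
_XXX____XXXXX_XX
XX_X___XX___XXX_
_XXX__XXX__XX_XX
XX_X_XX_X_XXXXX_
_XXXXXXXXXX___XX

_XXXXXXXXXX___XX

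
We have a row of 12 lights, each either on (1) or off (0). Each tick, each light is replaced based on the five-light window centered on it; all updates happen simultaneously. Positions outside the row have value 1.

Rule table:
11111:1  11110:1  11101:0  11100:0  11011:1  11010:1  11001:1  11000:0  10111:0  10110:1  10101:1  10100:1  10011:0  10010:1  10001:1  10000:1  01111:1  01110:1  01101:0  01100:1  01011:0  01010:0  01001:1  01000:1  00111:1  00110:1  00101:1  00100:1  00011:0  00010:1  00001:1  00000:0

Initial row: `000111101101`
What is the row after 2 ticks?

tick 1: 010111011010
tick 2: 110010110110

110010110110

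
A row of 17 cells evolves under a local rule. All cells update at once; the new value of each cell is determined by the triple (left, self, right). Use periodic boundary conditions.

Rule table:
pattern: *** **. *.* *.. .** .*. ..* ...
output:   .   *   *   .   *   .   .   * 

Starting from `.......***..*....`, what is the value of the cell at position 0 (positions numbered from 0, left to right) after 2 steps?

.

step 1: ******.*.*....***
step 2: .....**.*..**.*..
position 0 holds .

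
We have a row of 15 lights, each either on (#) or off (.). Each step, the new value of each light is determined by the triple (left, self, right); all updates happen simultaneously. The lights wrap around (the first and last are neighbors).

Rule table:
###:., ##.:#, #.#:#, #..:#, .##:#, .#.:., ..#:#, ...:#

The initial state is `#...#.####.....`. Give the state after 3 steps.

step 1: .###.##..######
step 2: ##.#######....#
step 3: .###.....######

.###.....######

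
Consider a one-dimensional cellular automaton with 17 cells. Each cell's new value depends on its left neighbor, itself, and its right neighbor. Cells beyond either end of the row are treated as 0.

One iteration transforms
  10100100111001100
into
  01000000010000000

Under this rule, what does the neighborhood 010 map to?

At position 0 the neighborhood is 010; the next row has 0 there.

0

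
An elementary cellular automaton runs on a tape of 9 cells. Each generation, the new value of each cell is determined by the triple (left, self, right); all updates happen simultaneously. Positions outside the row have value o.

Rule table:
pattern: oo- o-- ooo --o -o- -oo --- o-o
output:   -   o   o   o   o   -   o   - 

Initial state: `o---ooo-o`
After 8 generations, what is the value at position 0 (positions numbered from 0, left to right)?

-

-ooo-o---
--o--oooo
ooooo-ooo
oooo---oo
ooo-ooo-o
oo---o---
o-ooooooo
---oooooo
position 0 holds -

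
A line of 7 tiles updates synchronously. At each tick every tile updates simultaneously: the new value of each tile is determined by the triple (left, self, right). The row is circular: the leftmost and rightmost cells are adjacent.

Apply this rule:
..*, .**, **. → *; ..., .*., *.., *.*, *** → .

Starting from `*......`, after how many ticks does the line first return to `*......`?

tick 1: ......*
tick 2: .....*.
tick 3: ....*..
tick 4: ...*...
tick 5: ..*....
tick 6: .*.....
tick 7: *......

7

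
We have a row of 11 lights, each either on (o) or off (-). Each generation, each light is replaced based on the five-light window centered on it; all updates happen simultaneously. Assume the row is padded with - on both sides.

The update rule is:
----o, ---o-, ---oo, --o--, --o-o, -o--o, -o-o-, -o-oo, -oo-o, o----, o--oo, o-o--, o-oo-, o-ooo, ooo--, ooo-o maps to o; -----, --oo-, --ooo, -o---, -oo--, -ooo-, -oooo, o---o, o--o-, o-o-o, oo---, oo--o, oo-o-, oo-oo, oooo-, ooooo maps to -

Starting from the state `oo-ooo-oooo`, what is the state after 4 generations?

generation 1: -o-o-o-o--o
generation 2: ooo-o-ooo-o
generation 3: --o--oo-o-o
generation 4: ooooo-o--oo

ooooo-o--oo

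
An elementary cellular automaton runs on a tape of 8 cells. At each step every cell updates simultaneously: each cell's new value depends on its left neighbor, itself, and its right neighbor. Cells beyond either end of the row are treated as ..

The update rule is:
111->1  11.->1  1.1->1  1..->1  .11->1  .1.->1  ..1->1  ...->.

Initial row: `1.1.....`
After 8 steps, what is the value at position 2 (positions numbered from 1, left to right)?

1

1111....
11111...
111111..
1111111.
11111111
11111111  (fixed point — unchanged through step 8)
position 2 holds 1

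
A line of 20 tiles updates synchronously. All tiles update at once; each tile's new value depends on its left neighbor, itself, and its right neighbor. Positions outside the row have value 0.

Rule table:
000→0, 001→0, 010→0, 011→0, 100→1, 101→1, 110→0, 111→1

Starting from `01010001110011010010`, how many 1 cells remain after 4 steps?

6

00101000101000101001
00010100010100010100
00001010001010001010
00000101000101000101
count of 1: 6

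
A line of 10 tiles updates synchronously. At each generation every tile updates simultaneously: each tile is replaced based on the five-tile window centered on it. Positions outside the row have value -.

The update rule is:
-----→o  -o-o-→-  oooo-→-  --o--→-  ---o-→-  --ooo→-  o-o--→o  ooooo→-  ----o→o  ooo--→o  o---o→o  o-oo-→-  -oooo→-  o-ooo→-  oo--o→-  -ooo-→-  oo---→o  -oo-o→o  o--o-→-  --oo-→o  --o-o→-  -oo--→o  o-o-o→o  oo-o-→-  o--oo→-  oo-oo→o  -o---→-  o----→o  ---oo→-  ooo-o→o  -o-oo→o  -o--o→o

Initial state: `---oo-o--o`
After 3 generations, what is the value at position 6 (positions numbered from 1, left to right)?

o

oo-oo-oo--
ooo-oo-ooo
--oo-oo--o
position 6 holds o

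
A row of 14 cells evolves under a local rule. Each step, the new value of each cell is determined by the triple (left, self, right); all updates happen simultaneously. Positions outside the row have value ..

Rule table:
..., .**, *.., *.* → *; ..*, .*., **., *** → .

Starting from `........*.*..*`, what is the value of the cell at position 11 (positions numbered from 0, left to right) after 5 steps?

.

*******..*.*..
*......*..*.**
.*****..*..**.
.*....*..*.*.*
..***..*..*.*.
position 11 holds .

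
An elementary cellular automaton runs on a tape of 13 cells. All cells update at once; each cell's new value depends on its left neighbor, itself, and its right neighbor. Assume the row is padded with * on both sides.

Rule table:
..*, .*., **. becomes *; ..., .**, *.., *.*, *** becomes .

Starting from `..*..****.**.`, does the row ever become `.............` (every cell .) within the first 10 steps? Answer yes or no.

.**.*...*..*.
..*.*..**.**.
.**.*.*.*..*.
..*.*.*.*.**.
.**.*.*.*..*.  (repeats step 3; period 2)
step 10: ..*.*.*.*.**.
step 10 is ..*.*.*.*.**., still not uniform .

no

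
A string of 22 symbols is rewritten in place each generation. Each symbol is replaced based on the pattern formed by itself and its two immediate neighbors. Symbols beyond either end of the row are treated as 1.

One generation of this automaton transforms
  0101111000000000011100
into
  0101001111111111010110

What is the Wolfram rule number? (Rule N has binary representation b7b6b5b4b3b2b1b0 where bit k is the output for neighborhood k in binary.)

position 4: 111 → 0  (bit 7 = 0)
position 6: 110 → 1  (bit 6 = 1)
position 0: 101 → 0  (bit 5 = 0)
position 7: 100 → 1  (bit 4 = 1)
position 3: 011 → 1  (bit 3 = 1)
position 1: 010 → 1  (bit 2 = 1)
position 16: 001 → 0  (bit 1 = 0)
position 8: 000 → 1  (bit 0 = 1)
bits b7..b0 = 01011101 = 93

93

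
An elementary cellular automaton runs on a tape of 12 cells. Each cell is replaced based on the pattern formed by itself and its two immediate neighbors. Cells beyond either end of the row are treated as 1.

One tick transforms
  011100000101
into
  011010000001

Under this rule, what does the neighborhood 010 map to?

At position 9 the neighborhood is 010; the next row has 0 there.

0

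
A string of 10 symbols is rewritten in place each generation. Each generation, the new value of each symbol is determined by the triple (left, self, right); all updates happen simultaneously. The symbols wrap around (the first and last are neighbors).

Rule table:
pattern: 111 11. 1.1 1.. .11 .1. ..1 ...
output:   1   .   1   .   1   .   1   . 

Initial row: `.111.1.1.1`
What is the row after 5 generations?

generation 1: 111.1.1.1.
generation 2: 11.1.1.1.1
generation 3: 1.1.1.1.11
generation 4: .1.1.1.111
generation 5: 1.1.1.111.

1.1.1.111.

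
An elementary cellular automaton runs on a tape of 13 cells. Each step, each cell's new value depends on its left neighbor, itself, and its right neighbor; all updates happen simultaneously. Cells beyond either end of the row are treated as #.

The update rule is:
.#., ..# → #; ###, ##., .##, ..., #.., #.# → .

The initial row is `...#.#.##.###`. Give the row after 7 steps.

.#.#...#...#.

..##.#.......
.#...#......#
.#..##.....#.
.#.#......##.
.#.#.....#...
.#.#....##..#
.#.#...#...#.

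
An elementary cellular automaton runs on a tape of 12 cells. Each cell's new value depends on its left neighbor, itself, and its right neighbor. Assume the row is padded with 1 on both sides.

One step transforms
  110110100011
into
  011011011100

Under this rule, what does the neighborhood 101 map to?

At position 2 the neighborhood is 101; the next row has 1 there.

1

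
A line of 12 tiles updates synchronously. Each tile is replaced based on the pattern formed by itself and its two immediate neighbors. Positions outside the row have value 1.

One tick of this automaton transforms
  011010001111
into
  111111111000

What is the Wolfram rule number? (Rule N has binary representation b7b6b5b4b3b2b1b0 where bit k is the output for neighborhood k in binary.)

127

position 9: 111 → 0  (bit 7 = 0)
position 2: 110 → 1  (bit 6 = 1)
position 0: 101 → 1  (bit 5 = 1)
position 5: 100 → 1  (bit 4 = 1)
position 1: 011 → 1  (bit 3 = 1)
position 4: 010 → 1  (bit 2 = 1)
position 7: 001 → 1  (bit 1 = 1)
position 6: 000 → 1  (bit 0 = 1)
bits b7..b0 = 01111111 = 127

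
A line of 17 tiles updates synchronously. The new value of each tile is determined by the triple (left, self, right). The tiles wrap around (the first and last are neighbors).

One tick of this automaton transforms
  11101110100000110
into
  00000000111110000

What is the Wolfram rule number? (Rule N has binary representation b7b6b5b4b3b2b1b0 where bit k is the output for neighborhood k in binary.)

position 1: 111 → 0  (bit 7 = 0)
position 2: 110 → 0  (bit 6 = 0)
position 3: 101 → 0  (bit 5 = 0)
position 9: 100 → 1  (bit 4 = 1)
position 0: 011 → 0  (bit 3 = 0)
position 8: 010 → 1  (bit 2 = 1)
position 13: 001 → 0  (bit 1 = 0)
position 10: 000 → 1  (bit 0 = 1)
bits b7..b0 = 00010101 = 21

21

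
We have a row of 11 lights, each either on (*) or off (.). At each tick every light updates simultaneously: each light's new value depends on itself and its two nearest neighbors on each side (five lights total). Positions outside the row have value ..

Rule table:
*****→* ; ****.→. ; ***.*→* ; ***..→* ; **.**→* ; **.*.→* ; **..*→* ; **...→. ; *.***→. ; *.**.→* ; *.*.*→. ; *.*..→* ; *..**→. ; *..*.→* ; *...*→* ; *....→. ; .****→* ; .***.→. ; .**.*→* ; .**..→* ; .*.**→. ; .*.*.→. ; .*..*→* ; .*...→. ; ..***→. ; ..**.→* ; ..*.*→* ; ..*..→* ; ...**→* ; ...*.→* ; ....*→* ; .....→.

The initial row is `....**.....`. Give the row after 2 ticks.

..****.....
**.*.*.....

**.*.*.....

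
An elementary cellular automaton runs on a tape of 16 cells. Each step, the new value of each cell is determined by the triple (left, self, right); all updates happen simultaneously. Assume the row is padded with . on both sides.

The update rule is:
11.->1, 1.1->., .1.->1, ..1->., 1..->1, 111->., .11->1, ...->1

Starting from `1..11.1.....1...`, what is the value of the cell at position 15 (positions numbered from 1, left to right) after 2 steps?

step 1: 11.11.11111.1111
step 2: 11.11.1...1.1..1
position 15 holds .

.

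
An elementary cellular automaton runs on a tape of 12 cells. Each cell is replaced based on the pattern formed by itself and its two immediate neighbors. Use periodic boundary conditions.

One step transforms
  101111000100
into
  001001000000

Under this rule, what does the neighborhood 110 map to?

1

At position 5 the neighborhood is 110; the next row has 1 there.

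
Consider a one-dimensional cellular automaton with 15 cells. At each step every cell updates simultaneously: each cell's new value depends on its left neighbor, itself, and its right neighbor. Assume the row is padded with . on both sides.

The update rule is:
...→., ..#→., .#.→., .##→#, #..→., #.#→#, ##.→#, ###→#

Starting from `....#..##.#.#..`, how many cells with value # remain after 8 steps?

4

.......###.#...
.......####....
.......####....  (fixed point — unchanged through step 8)
count of #: 4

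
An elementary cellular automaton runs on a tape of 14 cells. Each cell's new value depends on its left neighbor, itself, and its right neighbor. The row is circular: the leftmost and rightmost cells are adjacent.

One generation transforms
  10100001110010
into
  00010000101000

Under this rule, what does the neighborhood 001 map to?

0

At position 6 the neighborhood is 001; the next row has 0 there.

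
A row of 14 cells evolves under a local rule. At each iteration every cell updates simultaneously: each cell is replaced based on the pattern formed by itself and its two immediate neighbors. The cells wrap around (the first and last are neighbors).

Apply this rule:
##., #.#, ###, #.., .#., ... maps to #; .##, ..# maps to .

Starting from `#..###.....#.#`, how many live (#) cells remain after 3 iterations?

iteration 1: ##..######.##.
iteration 2: .##..######.##
iteration 3: #.##..######.#
count of #: 10

10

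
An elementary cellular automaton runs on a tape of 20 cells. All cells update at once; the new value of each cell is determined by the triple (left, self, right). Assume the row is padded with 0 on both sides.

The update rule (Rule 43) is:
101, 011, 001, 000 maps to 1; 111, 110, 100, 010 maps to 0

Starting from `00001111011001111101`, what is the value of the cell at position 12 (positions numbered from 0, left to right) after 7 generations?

11111000110011000010
10000011100110011100
00111110001100110001
11100000111001100110
10001111100011001100
00111000001110011001
11100011111000110010
position 12 holds 0

0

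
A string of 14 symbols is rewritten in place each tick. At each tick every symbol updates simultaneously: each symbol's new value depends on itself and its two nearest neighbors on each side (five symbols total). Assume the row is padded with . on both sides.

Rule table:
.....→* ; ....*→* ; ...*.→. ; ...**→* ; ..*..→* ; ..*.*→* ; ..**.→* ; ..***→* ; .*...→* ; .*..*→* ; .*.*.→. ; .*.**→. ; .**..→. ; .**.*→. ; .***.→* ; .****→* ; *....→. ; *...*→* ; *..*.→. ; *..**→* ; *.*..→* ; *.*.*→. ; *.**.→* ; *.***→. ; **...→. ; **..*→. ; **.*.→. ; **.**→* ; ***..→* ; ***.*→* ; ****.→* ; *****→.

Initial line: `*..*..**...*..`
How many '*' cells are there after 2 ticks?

**.****..*.**.
*.*.***..*.*..
count of *: 7

7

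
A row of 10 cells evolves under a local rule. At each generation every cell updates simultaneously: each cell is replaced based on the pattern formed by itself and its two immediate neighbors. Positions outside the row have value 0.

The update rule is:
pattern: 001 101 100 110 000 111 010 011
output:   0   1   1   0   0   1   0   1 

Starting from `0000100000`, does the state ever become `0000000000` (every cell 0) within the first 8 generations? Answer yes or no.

generation 1: 0000010000
generation 2: 0000001000
generation 3: 0000000100
generation 4: 0000000010
generation 5: 0000000001
generation 6: 0000000000
all cells are 0 at generation 6

yes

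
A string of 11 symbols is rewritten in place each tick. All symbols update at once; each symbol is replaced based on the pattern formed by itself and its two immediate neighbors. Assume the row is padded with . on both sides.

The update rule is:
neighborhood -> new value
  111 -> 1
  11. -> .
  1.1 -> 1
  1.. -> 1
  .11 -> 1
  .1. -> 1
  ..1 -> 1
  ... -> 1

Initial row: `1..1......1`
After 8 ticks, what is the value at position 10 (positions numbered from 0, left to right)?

.

tick 1: 11111111111
tick 2: 1111111111.
tick 3: 111111111.1
tick 4: 11111111.11
tick 5: 1111111.11.
tick 6: 111111.11.1
tick 7: 11111.11.11
tick 8: 1111.11.11.
position 10 holds .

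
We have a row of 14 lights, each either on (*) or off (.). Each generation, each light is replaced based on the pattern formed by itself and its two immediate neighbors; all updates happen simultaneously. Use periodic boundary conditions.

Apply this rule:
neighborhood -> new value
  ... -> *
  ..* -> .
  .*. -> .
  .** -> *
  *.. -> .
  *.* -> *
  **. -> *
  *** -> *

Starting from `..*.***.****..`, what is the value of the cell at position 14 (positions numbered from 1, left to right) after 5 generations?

*..*********.*
*..***********
*..***********  (fixed point — unchanged through generation 5)
position 14 holds *

*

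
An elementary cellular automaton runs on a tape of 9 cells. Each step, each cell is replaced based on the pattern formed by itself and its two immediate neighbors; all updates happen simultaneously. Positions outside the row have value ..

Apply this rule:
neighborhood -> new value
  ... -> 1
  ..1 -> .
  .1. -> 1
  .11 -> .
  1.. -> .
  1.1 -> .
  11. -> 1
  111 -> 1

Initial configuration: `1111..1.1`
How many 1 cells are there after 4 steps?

.111..1.1
..11..1.1
1..1..1.1
1..1..1.1
count of 1: 4

4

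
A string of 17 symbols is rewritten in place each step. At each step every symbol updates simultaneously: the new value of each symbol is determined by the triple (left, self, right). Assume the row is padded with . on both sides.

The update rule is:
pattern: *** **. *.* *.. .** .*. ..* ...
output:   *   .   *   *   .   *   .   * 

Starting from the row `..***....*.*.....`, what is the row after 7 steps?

*.**..*..*****.*.

*..*.***.********
**.**.*.*.******.
..*..*****.****.*
*.**..***.*.**.**
**..*..*.***..*..
..*.**.**.*.*.***
*.**..*..*****.*.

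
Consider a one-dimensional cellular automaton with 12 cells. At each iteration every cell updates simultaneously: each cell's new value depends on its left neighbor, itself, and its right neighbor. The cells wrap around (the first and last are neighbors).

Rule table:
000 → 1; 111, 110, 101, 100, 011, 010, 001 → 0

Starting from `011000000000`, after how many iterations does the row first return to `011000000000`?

2

iteration 1: 000011111111
iteration 2: 011000000000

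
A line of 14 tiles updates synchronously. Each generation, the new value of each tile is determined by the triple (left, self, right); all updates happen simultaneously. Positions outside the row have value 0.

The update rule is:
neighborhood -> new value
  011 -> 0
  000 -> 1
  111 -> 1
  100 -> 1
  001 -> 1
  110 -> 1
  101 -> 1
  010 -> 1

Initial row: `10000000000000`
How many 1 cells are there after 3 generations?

13

11111111111111
01111111111111
10111111111111
count of 1: 13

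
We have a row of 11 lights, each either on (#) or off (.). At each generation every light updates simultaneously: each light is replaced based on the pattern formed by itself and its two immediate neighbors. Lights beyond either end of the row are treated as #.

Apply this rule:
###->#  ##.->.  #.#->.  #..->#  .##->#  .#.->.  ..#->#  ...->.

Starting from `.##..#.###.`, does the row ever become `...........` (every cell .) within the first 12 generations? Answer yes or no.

.#.##..##..
...#.###.##
#.#..##..##
...###.####
#.###..####
..##.######
###..######
##.########
#..########
.##########
.##########  (fixed point — unchanged through generation 12)
generation 12 is .##########, still not uniform .

no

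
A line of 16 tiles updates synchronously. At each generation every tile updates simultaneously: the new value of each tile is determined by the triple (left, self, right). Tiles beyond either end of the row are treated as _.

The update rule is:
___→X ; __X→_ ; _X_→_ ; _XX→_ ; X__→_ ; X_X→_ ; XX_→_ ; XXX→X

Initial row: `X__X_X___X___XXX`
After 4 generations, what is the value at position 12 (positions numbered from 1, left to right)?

_

_______X___X__X_
XXXXXX___X______
_XXXX__X___XXXXX
__XX_____X__XXX_
position 12 holds _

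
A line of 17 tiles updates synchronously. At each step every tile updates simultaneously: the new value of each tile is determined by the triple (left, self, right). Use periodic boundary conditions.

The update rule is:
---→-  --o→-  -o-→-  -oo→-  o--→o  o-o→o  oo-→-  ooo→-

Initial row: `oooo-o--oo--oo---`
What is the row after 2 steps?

step 1: ----o-o---o---o--
step 2: -----o-o---o---o-

-----o-o---o---o-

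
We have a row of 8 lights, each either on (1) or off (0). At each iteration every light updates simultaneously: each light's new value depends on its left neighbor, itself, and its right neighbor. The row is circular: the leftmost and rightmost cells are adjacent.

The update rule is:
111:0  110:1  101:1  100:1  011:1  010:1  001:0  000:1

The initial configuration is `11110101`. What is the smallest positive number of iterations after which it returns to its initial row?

12

00011111
11010001
01111101
11000111
01110100
01011111
11110001
00011101
11010111
01111100
01000111
11110101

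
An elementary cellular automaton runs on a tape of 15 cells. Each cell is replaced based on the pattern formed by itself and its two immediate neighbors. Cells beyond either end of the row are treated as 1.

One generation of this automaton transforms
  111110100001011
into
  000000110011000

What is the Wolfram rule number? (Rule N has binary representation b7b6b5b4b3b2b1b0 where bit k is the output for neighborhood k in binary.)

22

position 0: 111 → 0  (bit 7 = 0)
position 4: 110 → 0  (bit 6 = 0)
position 5: 101 → 0  (bit 5 = 0)
position 7: 100 → 1  (bit 4 = 1)
position 13: 011 → 0  (bit 3 = 0)
position 6: 010 → 1  (bit 2 = 1)
position 10: 001 → 1  (bit 1 = 1)
position 8: 000 → 0  (bit 0 = 0)
bits b7..b0 = 00010110 = 22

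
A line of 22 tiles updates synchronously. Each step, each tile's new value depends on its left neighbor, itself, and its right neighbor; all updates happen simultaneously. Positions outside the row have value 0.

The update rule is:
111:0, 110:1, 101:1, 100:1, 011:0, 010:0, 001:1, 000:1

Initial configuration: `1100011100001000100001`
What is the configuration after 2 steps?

step 1: 0111100111110111011110
step 2: 1000111000011001100011

1000111000011001100011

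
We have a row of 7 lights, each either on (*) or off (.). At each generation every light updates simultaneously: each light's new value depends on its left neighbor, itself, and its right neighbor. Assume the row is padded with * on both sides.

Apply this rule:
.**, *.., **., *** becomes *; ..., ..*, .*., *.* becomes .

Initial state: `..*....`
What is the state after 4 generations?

generation 1: *..*...
generation 2: **..*..
generation 3: ***..*.
generation 4: ****...

****...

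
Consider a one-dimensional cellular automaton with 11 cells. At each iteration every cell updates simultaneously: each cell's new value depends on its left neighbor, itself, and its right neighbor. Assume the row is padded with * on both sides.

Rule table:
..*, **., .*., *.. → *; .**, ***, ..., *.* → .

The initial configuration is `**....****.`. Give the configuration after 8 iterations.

...*...*.*.

.**..*...*.
..*****.**.
**....*..*.
.**..*****.
..***....*.
**..**..**.
.***.***.*.
...*...*.*.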